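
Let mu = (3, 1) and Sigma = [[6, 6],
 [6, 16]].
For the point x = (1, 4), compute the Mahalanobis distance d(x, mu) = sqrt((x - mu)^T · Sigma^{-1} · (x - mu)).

Step 1 — centre the observation: (x - mu) = (-2, 3).

Step 2 — invert Sigma. det(Sigma) = 6·16 - (6)² = 60.
  Sigma^{-1} = (1/det) · [[d, -b], [-b, a]] = [[0.2667, -0.1],
 [-0.1, 0.1]].

Step 3 — form the quadratic (x - mu)^T · Sigma^{-1} · (x - mu):
  Sigma^{-1} · (x - mu) = (-0.8333, 0.5).
  (x - mu)^T · [Sigma^{-1} · (x - mu)] = (-2)·(-0.8333) + (3)·(0.5) = 3.1667.

Step 4 — take square root: d = √(3.1667) ≈ 1.7795.

d(x, mu) = √(3.1667) ≈ 1.7795


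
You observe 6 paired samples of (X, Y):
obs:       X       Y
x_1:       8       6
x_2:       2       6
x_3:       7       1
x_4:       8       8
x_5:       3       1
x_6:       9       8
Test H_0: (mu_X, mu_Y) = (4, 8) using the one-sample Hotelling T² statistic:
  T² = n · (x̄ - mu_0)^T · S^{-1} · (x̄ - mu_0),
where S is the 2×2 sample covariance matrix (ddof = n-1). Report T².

Step 1 — sample mean vector:
  mean(X) = (8 + 2 + 7 + 8 + 3 + 9) / 6 = 37/6 = 6.1667
  mean(Y) = (6 + 6 + 1 + 8 + 1 + 8) / 6 = 30/6 = 5
  x̄ = (6.1667, 5),  deviation x̄ - mu_0 = (6.1667, 5) - (4, 8) = (2.1667, -3).

Step 2 — sample covariance matrix, S[i,j] = (1/(n-1)) · Σ_k (x_{k,i} - mean_i) · (x_{k,j} - mean_j), divisor n-1 = 5:
  S[X,X] = ((1.8333)·(1.8333) + (-4.1667)·(-4.1667) + (0.8333)·(0.8333) + (1.8333)·(1.8333) + (-3.1667)·(-3.1667) + (2.8333)·(2.8333)) / 5 = 42.8333/5 = 8.5667
  S[X,Y] = ((1.8333)·(1) + (-4.1667)·(1) + (0.8333)·(-4) + (1.8333)·(3) + (-3.1667)·(-4) + (2.8333)·(3)) / 5 = 21/5 = 4.2
  S[Y,Y] = ((1)·(1) + (1)·(1) + (-4)·(-4) + (3)·(3) + (-4)·(-4) + (3)·(3)) / 5 = 52/5 = 10.4
  S = [[8.5667, 4.2],
 [4.2, 10.4]].

Step 3 — invert S. det(S) = 8.5667·10.4 - (4.2)² = 71.4533.
  S^{-1} = (1/det) · [[d, -b], [-b, a]] = [[0.1455, -0.0588],
 [-0.0588, 0.1199]].

Step 4 — quadratic form (x̄ - mu_0)^T · S^{-1} · (x̄ - mu_0):
  S^{-1} · (x̄ - mu_0) = (0.4917, -0.487),
  (x̄ - mu_0)^T · [...] = (2.1667)·(0.4917) + (-3)·(-0.487) = 2.5264.

Step 5 — scale by n: T² = 6 · 2.5264 = 15.1586.

T² ≈ 15.1586


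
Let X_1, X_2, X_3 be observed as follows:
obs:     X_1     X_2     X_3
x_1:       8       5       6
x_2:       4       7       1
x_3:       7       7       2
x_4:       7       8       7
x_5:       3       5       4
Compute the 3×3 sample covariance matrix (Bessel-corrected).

Step 1 — column means:
  mean(X_1) = (8 + 4 + 7 + 7 + 3) / 5 = 29/5 = 5.8
  mean(X_2) = (5 + 7 + 7 + 8 + 5) / 5 = 32/5 = 6.4
  mean(X_3) = (6 + 1 + 2 + 7 + 4) / 5 = 20/5 = 4

Step 2 — sample covariance S[i,j] = (1/(n-1)) · Σ_k (x_{k,i} - mean_i) · (x_{k,j} - mean_j), with n-1 = 4.
  S[X_1,X_1] = ((2.2)·(2.2) + (-1.8)·(-1.8) + (1.2)·(1.2) + (1.2)·(1.2) + (-2.8)·(-2.8)) / 4 = 18.8/4 = 4.7
  S[X_1,X_2] = ((2.2)·(-1.4) + (-1.8)·(0.6) + (1.2)·(0.6) + (1.2)·(1.6) + (-2.8)·(-1.4)) / 4 = 2.4/4 = 0.6
  S[X_1,X_3] = ((2.2)·(2) + (-1.8)·(-3) + (1.2)·(-2) + (1.2)·(3) + (-2.8)·(0)) / 4 = 11/4 = 2.75
  S[X_2,X_2] = ((-1.4)·(-1.4) + (0.6)·(0.6) + (0.6)·(0.6) + (1.6)·(1.6) + (-1.4)·(-1.4)) / 4 = 7.2/4 = 1.8
  S[X_2,X_3] = ((-1.4)·(2) + (0.6)·(-3) + (0.6)·(-2) + (1.6)·(3) + (-1.4)·(0)) / 4 = -1/4 = -0.25
  S[X_3,X_3] = ((2)·(2) + (-3)·(-3) + (-2)·(-2) + (3)·(3) + (0)·(0)) / 4 = 26/4 = 6.5

S is symmetric (S[j,i] = S[i,j]). Assembling:

S = [[4.7, 0.6, 2.75],
 [0.6, 1.8, -0.25],
 [2.75, -0.25, 6.5]]


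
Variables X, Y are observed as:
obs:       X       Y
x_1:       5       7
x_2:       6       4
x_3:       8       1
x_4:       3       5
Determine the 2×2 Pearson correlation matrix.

Step 1 — column means:
  mean(X) = (5 + 6 + 8 + 3) / 4 = 22/4 = 5.5
  mean(Y) = (7 + 4 + 1 + 5) / 4 = 17/4 = 4.25

Step 2 — sample variances and covariances s[i,j] = (1/(n-1)) · Σ_k (x_{k,i} - mean_i) · (x_{k,j} - mean_j), with n-1 = 3:
  s[X,X] = ((-0.5)·(-0.5) + (0.5)·(0.5) + (2.5)·(2.5) + (-2.5)·(-2.5)) / 3 = 13/3 = 4.3333
  s[X,Y] = ((-0.5)·(2.75) + (0.5)·(-0.25) + (2.5)·(-3.25) + (-2.5)·(0.75)) / 3 = -11.5/3 = -3.8333
  s[Y,Y] = ((2.75)·(2.75) + (-0.25)·(-0.25) + (-3.25)·(-3.25) + (0.75)·(0.75)) / 3 = 18.75/3 = 6.25
  Sample standard deviations s_i = √(s[i,i]):
  s(X) = √(4.3333) = 2.0817
  s(Y) = √(6.25) = 2.5

Step 3 — r_{ij} = s_{ij} / (s_i · s_j):
  r[X,X] = 1 (diagonal).
  r[X,Y] = -3.8333 / (2.0817 · 2.5) = -3.8333 / 5.2042 = -0.7366
  r[Y,Y] = 1 (diagonal).

R is symmetric with unit diagonal. Assembling:

R = [[1, -0.7366],
 [-0.7366, 1]]


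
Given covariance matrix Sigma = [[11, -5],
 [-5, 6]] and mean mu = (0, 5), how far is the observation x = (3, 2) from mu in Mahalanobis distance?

Step 1 — centre the observation: (x - mu) = (3, -3).

Step 2 — invert Sigma. det(Sigma) = 11·6 - (-5)² = 41.
  Sigma^{-1} = (1/det) · [[d, -b], [-b, a]] = [[0.1463, 0.122],
 [0.122, 0.2683]].

Step 3 — form the quadratic (x - mu)^T · Sigma^{-1} · (x - mu):
  Sigma^{-1} · (x - mu) = (0.0732, -0.439).
  (x - mu)^T · [Sigma^{-1} · (x - mu)] = (3)·(0.0732) + (-3)·(-0.439) = 1.5366.

Step 4 — take square root: d = √(1.5366) ≈ 1.2396.

d(x, mu) = √(1.5366) ≈ 1.2396


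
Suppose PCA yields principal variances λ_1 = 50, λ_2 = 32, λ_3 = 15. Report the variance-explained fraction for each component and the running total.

Step 1 — total variance = trace(Sigma) = Σ λ_i = 50 + 32 + 15 = 97.

Step 2 — fraction explained by component i = λ_i / Σ λ:
  PC1: 50/97 = 0.5155
  PC2: 32/97 = 0.3299
  PC3: 15/97 = 0.1546

Step 3 — cumulative fraction after k components = (λ_1 + ... + λ_k) / Σ λ:
  k = 1: 50/97 = 0.5155
  k = 2: (50 + 32)/97 = 82/97 = 0.8454
  k = 3: (50 + 32 + 15)/97 = 97/97 = 1

Summary (fraction, with percent):

explained: PC1 0.5155 (51.55%), PC2 0.3299 (32.99%), PC3 0.1546 (15.46%);  cumulative: 0.5155, 0.8454, 1


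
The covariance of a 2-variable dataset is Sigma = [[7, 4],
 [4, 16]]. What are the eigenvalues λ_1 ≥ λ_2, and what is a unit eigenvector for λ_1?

Step 1 — characteristic polynomial of 2×2 Sigma:
  det(Sigma - λI) = λ² - trace · λ + det = 0.
  trace = 7 + 16 = 23, det = 7·16 - (4)² = 96.
Step 2 — discriminant:
  Δ = trace² - 4·det = 529 - 384 = 145.
Step 3 — eigenvalues:
  λ = (trace ± √Δ)/2 = (23 ± 12.0416)/2,
  λ_1 = 17.5208,  λ_2 = 5.4792.

Step 4 — unit eigenvector for λ_1: solve (Sigma - λ_1 I)v = 0. First row:
  (7 - 17.5208)·v_x + (4)·v_y = 0, i.e. (-10.5208)·v_x + (4)·v_y = 0,
  so v ∝ (b, λ_1 - a) = (4, 10.5208) = u.
  ||u|| = √((4)² + (10.5208)²) = √(126.6872) ≈ 11.2555,
  v_1 = u/||u|| ≈ (0.3554, 0.9347) (||v_1|| = 1).

λ_1 = 17.5208,  λ_2 = 5.4792;  v_1 ≈ (0.3554, 0.9347)


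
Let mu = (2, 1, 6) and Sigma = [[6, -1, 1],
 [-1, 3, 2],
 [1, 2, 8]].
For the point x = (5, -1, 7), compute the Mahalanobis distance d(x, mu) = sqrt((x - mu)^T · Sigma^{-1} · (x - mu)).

Step 1 — centre the observation: (x - mu) = (3, -2, 1).

Step 2 — invert Sigma (cofactor / det for 3×3, or solve directly):
  Sigma^{-1} = [[0.1905, 0.0952, -0.0476],
 [0.0952, 0.4476, -0.1238],
 [-0.0476, -0.1238, 0.1619]].

Step 3 — form the quadratic (x - mu)^T · Sigma^{-1} · (x - mu):
  Sigma^{-1} · (x - mu) = (0.3333, -0.7333, 0.2667).
  (x - mu)^T · [Sigma^{-1} · (x - mu)] = (3)·(0.3333) + (-2)·(-0.7333) + (1)·(0.2667) = 2.7333.

Step 4 — take square root: d = √(2.7333) ≈ 1.6533.

d(x, mu) = √(2.7333) ≈ 1.6533


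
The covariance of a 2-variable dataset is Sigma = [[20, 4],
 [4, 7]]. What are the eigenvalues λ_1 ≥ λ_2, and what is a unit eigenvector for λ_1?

Step 1 — characteristic polynomial of 2×2 Sigma:
  det(Sigma - λI) = λ² - trace · λ + det = 0.
  trace = 20 + 7 = 27, det = 20·7 - (4)² = 124.
Step 2 — discriminant:
  Δ = trace² - 4·det = 729 - 496 = 233.
Step 3 — eigenvalues:
  λ = (trace ± √Δ)/2 = (27 ± 15.2643)/2,
  λ_1 = 21.1322,  λ_2 = 5.8678.

Step 4 — unit eigenvector for λ_1: solve (Sigma - λ_1 I)v = 0. First row:
  (20 - 21.1322)·v_x + (4)·v_y = 0, i.e. (-1.1322)·v_x + (4)·v_y = 0,
  so v ∝ (b, λ_1 - a) = (4, 1.1322) = u.
  ||u|| = √((4)² + (1.1322)²) = √(17.2818) ≈ 4.1571,
  v_1 = u/||u|| ≈ (0.9622, 0.2723) (||v_1|| = 1).

λ_1 = 21.1322,  λ_2 = 5.8678;  v_1 ≈ (0.9622, 0.2723)


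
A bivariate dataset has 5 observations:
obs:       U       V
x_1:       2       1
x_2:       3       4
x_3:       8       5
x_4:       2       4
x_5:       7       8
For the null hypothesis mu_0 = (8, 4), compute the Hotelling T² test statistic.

Step 1 — sample mean vector:
  mean(U) = (2 + 3 + 8 + 2 + 7) / 5 = 22/5 = 4.4
  mean(V) = (1 + 4 + 5 + 4 + 8) / 5 = 22/5 = 4.4
  x̄ = (4.4, 4.4),  deviation x̄ - mu_0 = (4.4, 4.4) - (8, 4) = (-3.6, 0.4).

Step 2 — sample covariance matrix, S[i,j] = (1/(n-1)) · Σ_k (x_{k,i} - mean_i) · (x_{k,j} - mean_j), divisor n-1 = 4:
  S[U,U] = ((-2.4)·(-2.4) + (-1.4)·(-1.4) + (3.6)·(3.6) + (-2.4)·(-2.4) + (2.6)·(2.6)) / 4 = 33.2/4 = 8.3
  S[U,V] = ((-2.4)·(-3.4) + (-1.4)·(-0.4) + (3.6)·(0.6) + (-2.4)·(-0.4) + (2.6)·(3.6)) / 4 = 21.2/4 = 5.3
  S[V,V] = ((-3.4)·(-3.4) + (-0.4)·(-0.4) + (0.6)·(0.6) + (-0.4)·(-0.4) + (3.6)·(3.6)) / 4 = 25.2/4 = 6.3
  S = [[8.3, 5.3],
 [5.3, 6.3]].

Step 3 — invert S. det(S) = 8.3·6.3 - (5.3)² = 24.2.
  S^{-1} = (1/det) · [[d, -b], [-b, a]] = [[0.2603, -0.219],
 [-0.219, 0.343]].

Step 4 — quadratic form (x̄ - mu_0)^T · S^{-1} · (x̄ - mu_0):
  S^{-1} · (x̄ - mu_0) = (-1.0248, 0.9256),
  (x̄ - mu_0)^T · [...] = (-3.6)·(-1.0248) + (0.4)·(0.9256) = 4.0595.

Step 5 — scale by n: T² = 5 · 4.0595 = 20.2975.

T² ≈ 20.2975


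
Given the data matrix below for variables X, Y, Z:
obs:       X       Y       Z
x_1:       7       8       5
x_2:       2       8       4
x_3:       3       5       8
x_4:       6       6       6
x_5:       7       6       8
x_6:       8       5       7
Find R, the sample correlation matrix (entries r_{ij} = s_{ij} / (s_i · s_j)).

Step 1 — column means:
  mean(X) = (7 + 2 + 3 + 6 + 7 + 8) / 6 = 33/6 = 5.5
  mean(Y) = (8 + 8 + 5 + 6 + 6 + 5) / 6 = 38/6 = 6.3333
  mean(Z) = (5 + 4 + 8 + 6 + 8 + 7) / 6 = 38/6 = 6.3333

Step 2 — sample variances and covariances s[i,j] = (1/(n-1)) · Σ_k (x_{k,i} - mean_i) · (x_{k,j} - mean_j), with n-1 = 5:
  s[X,X] = ((1.5)·(1.5) + (-3.5)·(-3.5) + (-2.5)·(-2.5) + (0.5)·(0.5) + (1.5)·(1.5) + (2.5)·(2.5)) / 5 = 29.5/5 = 5.9
  s[X,Y] = ((1.5)·(1.6667) + (-3.5)·(1.6667) + (-2.5)·(-1.3333) + (0.5)·(-0.3333) + (1.5)·(-0.3333) + (2.5)·(-1.3333)) / 5 = -4/5 = -0.8
  s[X,Z] = ((1.5)·(-1.3333) + (-3.5)·(-2.3333) + (-2.5)·(1.6667) + (0.5)·(-0.3333) + (1.5)·(1.6667) + (2.5)·(0.6667)) / 5 = 6/5 = 1.2
  s[Y,Y] = ((1.6667)·(1.6667) + (1.6667)·(1.6667) + (-1.3333)·(-1.3333) + (-0.3333)·(-0.3333) + (-0.3333)·(-0.3333) + (-1.3333)·(-1.3333)) / 5 = 9.3333/5 = 1.8667
  s[Y,Z] = ((1.6667)·(-1.3333) + (1.6667)·(-2.3333) + (-1.3333)·(1.6667) + (-0.3333)·(-0.3333) + (-0.3333)·(1.6667) + (-1.3333)·(0.6667)) / 5 = -9.6667/5 = -1.9333
  s[Z,Z] = ((-1.3333)·(-1.3333) + (-2.3333)·(-2.3333) + (1.6667)·(1.6667) + (-0.3333)·(-0.3333) + (1.6667)·(1.6667) + (0.6667)·(0.6667)) / 5 = 13.3333/5 = 2.6667
  Sample standard deviations s_i = √(s[i,i]):
  s(X) = √(5.9) = 2.429
  s(Y) = √(1.8667) = 1.3663
  s(Z) = √(2.6667) = 1.633

Step 3 — r_{ij} = s_{ij} / (s_i · s_j):
  r[X,X] = 1 (diagonal).
  r[X,Y] = -0.8 / (2.429 · 1.3663) = -0.8 / 3.3186 = -0.2411
  r[X,Z] = 1.2 / (2.429 · 1.633) = 1.2 / 3.9665 = 0.3025
  r[Y,Y] = 1 (diagonal).
  r[Y,Z] = -1.9333 / (1.3663 · 1.633) = -1.9333 / 2.2311 = -0.8665
  r[Z,Z] = 1 (diagonal).

R is symmetric with unit diagonal. Assembling:

R = [[1, -0.2411, 0.3025],
 [-0.2411, 1, -0.8665],
 [0.3025, -0.8665, 1]]


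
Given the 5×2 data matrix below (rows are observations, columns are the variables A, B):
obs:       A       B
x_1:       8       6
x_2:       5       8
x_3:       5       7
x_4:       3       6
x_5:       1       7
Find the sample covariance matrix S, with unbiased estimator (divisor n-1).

Step 1 — column means:
  mean(A) = (8 + 5 + 5 + 3 + 1) / 5 = 22/5 = 4.4
  mean(B) = (6 + 8 + 7 + 6 + 7) / 5 = 34/5 = 6.8

Step 2 — sample covariance S[i,j] = (1/(n-1)) · Σ_k (x_{k,i} - mean_i) · (x_{k,j} - mean_j), with n-1 = 4.
  S[A,A] = ((3.6)·(3.6) + (0.6)·(0.6) + (0.6)·(0.6) + (-1.4)·(-1.4) + (-3.4)·(-3.4)) / 4 = 27.2/4 = 6.8
  S[A,B] = ((3.6)·(-0.8) + (0.6)·(1.2) + (0.6)·(0.2) + (-1.4)·(-0.8) + (-3.4)·(0.2)) / 4 = -1.6/4 = -0.4
  S[B,B] = ((-0.8)·(-0.8) + (1.2)·(1.2) + (0.2)·(0.2) + (-0.8)·(-0.8) + (0.2)·(0.2)) / 4 = 2.8/4 = 0.7

S is symmetric (S[j,i] = S[i,j]). Assembling:

S = [[6.8, -0.4],
 [-0.4, 0.7]]


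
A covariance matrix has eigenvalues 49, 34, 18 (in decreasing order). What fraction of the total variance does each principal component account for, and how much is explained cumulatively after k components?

Step 1 — total variance = trace(Sigma) = Σ λ_i = 49 + 34 + 18 = 101.

Step 2 — fraction explained by component i = λ_i / Σ λ:
  PC1: 49/101 = 0.4851
  PC2: 34/101 = 0.3366
  PC3: 18/101 = 0.1782

Step 3 — cumulative fraction after k components = (λ_1 + ... + λ_k) / Σ λ:
  k = 1: 49/101 = 0.4851
  k = 2: (49 + 34)/101 = 83/101 = 0.8218
  k = 3: (49 + 34 + 18)/101 = 101/101 = 1

Summary (fraction, with percent):

explained: PC1 0.4851 (48.51%), PC2 0.3366 (33.66%), PC3 0.1782 (17.82%);  cumulative: 0.4851, 0.8218, 1


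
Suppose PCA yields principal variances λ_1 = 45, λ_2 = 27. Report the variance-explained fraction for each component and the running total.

Step 1 — total variance = trace(Sigma) = Σ λ_i = 45 + 27 = 72.

Step 2 — fraction explained by component i = λ_i / Σ λ:
  PC1: 45/72 = 0.625
  PC2: 27/72 = 0.375

Step 3 — cumulative fraction after k components = (λ_1 + ... + λ_k) / Σ λ:
  k = 1: 45/72 = 0.625
  k = 2: (45 + 27)/72 = 72/72 = 1

Summary (fraction, with percent):

explained: PC1 0.625 (62.5%), PC2 0.375 (37.5%);  cumulative: 0.625, 1


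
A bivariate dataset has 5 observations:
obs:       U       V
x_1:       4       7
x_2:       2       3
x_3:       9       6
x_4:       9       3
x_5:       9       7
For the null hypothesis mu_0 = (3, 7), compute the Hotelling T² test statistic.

Step 1 — sample mean vector:
  mean(U) = (4 + 2 + 9 + 9 + 9) / 5 = 33/5 = 6.6
  mean(V) = (7 + 3 + 6 + 3 + 7) / 5 = 26/5 = 5.2
  x̄ = (6.6, 5.2),  deviation x̄ - mu_0 = (6.6, 5.2) - (3, 7) = (3.6, -1.8).

Step 2 — sample covariance matrix, S[i,j] = (1/(n-1)) · Σ_k (x_{k,i} - mean_i) · (x_{k,j} - mean_j), divisor n-1 = 4:
  S[U,U] = ((-2.6)·(-2.6) + (-4.6)·(-4.6) + (2.4)·(2.4) + (2.4)·(2.4) + (2.4)·(2.4)) / 4 = 45.2/4 = 11.3
  S[U,V] = ((-2.6)·(1.8) + (-4.6)·(-2.2) + (2.4)·(0.8) + (2.4)·(-2.2) + (2.4)·(1.8)) / 4 = 6.4/4 = 1.6
  S[V,V] = ((1.8)·(1.8) + (-2.2)·(-2.2) + (0.8)·(0.8) + (-2.2)·(-2.2) + (1.8)·(1.8)) / 4 = 16.8/4 = 4.2
  S = [[11.3, 1.6],
 [1.6, 4.2]].

Step 3 — invert S. det(S) = 11.3·4.2 - (1.6)² = 44.9.
  S^{-1} = (1/det) · [[d, -b], [-b, a]] = [[0.0935, -0.0356],
 [-0.0356, 0.2517]].

Step 4 — quadratic form (x̄ - mu_0)^T · S^{-1} · (x̄ - mu_0):
  S^{-1} · (x̄ - mu_0) = (0.4009, -0.5813),
  (x̄ - mu_0)^T · [...] = (3.6)·(0.4009) + (-1.8)·(-0.5813) = 2.4895.

Step 5 — scale by n: T² = 5 · 2.4895 = 12.4477.

T² ≈ 12.4477


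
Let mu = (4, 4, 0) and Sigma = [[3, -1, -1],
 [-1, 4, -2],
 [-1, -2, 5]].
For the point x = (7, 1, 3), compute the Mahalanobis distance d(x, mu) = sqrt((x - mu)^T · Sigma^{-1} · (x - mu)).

Step 1 — centre the observation: (x - mu) = (3, -3, 3).

Step 2 — invert Sigma (cofactor / det for 3×3, or solve directly):
  Sigma^{-1} = [[0.4571, 0.2, 0.1714],
 [0.2, 0.4, 0.2],
 [0.1714, 0.2, 0.3143]].

Step 3 — form the quadratic (x - mu)^T · Sigma^{-1} · (x - mu):
  Sigma^{-1} · (x - mu) = (1.2857, 0, 0.8571).
  (x - mu)^T · [Sigma^{-1} · (x - mu)] = (3)·(1.2857) + (-3)·(0) + (3)·(0.8571) = 6.4286.

Step 4 — take square root: d = √(6.4286) ≈ 2.5355.

d(x, mu) = √(6.4286) ≈ 2.5355


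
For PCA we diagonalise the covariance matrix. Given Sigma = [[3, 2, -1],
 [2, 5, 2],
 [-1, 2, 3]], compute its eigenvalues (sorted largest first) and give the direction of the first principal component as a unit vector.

Step 1 — characteristic polynomial p(λ) = det(λI - Sigma) = λ³ - tr·λ² + c_1·λ - det, where tr = trace, c_1 = sum of the principal 2×2 minors, det = det(Sigma):
  tr = 3 + 5 + 3 = 11,
  c_1 = (3·5 - (2)²) + (3·3 - (-1)²) + (5·3 - (2)²) = 11 + 8 + 11 = 30,
  det = 3·(5·3 - (2)²) - (2)·((2)·3 - (2)·(-1)) + (-1)·((2)·(2) - 5·(-1)) = 3·(11) - (2)·(8) + (-1)·(9) = 8.
  So p(λ) = λ³ - 11λ² + 30λ - 8.
Step 2 — look for an integer root (rational root theorem: any rational root is an integer divisor of 8). Testing λ = 4:
  p(4) = 64 - 176 + 120 - 8 = 0  ✓
  Dividing out (λ - 4): p(λ) = (λ - 4)(λ² - 7λ + 2).
Step 3 — remaining eigenvalues from the quadratic λ² - 7λ + 2 = 0:
  Δ = 7² - 4·2 = 49 - 8 = 41,  λ = (7 ± √41)/2 = (7 ± 6.4031)/2 ≈ 6.7016 or 0.2984.
  Sorted: λ_1 = 6.7016,  λ_2 = 4,  λ_3 = 0.2984  (check: sum = 11 = tr ✓).

Step 4 — unit eigenvector for λ_1 ≈ 6.7016: v spans the null space of (Sigma - λ_1 I), whose rows are
  r_1 = (-3.7016, 2, -1),  r_2 = (2, -1.7016, 2),  r_3 = (-1, 2, -3.7016).
  v is orthogonal to every row, so take v ∝ r_1 × r_2 = ((2)·(2) - (-1)·(-1.7016), (-1)·(2) - (-3.7016)·(2), (-3.7016)·(-1.7016) - (2)·(2)) ≈ (2.2984, 5.4031, 2.2984).
  Let u = (2.2984, 5.4031, 2.2984).
  ||u|| = √((2.2984)² + (5.4031)² + (2.2984)²) = √(39.7594) ≈ 6.3055,  v_1 = u/||u|| ≈ (0.3645, 0.8569, 0.3645) (||v_1|| = 1).

λ_1 = 6.7016,  λ_2 = 4,  λ_3 = 0.2984;  v_1 ≈ (0.3645, 0.8569, 0.3645)


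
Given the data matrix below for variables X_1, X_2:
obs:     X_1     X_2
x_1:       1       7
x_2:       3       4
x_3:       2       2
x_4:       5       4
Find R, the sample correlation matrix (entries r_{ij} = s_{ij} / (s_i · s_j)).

Step 1 — column means:
  mean(X_1) = (1 + 3 + 2 + 5) / 4 = 11/4 = 2.75
  mean(X_2) = (7 + 4 + 2 + 4) / 4 = 17/4 = 4.25

Step 2 — sample variances and covariances s[i,j] = (1/(n-1)) · Σ_k (x_{k,i} - mean_i) · (x_{k,j} - mean_j), with n-1 = 3:
  s[X_1,X_1] = ((-1.75)·(-1.75) + (0.25)·(0.25) + (-0.75)·(-0.75) + (2.25)·(2.25)) / 3 = 8.75/3 = 2.9167
  s[X_1,X_2] = ((-1.75)·(2.75) + (0.25)·(-0.25) + (-0.75)·(-2.25) + (2.25)·(-0.25)) / 3 = -3.75/3 = -1.25
  s[X_2,X_2] = ((2.75)·(2.75) + (-0.25)·(-0.25) + (-2.25)·(-2.25) + (-0.25)·(-0.25)) / 3 = 12.75/3 = 4.25
  Sample standard deviations s_i = √(s[i,i]):
  s(X_1) = √(2.9167) = 1.7078
  s(X_2) = √(4.25) = 2.0616

Step 3 — r_{ij} = s_{ij} / (s_i · s_j):
  r[X_1,X_1] = 1 (diagonal).
  r[X_1,X_2] = -1.25 / (1.7078 · 2.0616) = -1.25 / 3.5208 = -0.355
  r[X_2,X_2] = 1 (diagonal).

R is symmetric with unit diagonal. Assembling:

R = [[1, -0.355],
 [-0.355, 1]]


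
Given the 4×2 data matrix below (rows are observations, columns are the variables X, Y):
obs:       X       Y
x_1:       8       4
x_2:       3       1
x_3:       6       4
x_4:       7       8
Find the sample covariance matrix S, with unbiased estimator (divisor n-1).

Step 1 — column means:
  mean(X) = (8 + 3 + 6 + 7) / 4 = 24/4 = 6
  mean(Y) = (4 + 1 + 4 + 8) / 4 = 17/4 = 4.25

Step 2 — sample covariance S[i,j] = (1/(n-1)) · Σ_k (x_{k,i} - mean_i) · (x_{k,j} - mean_j), with n-1 = 3.
  S[X,X] = ((2)·(2) + (-3)·(-3) + (0)·(0) + (1)·(1)) / 3 = 14/3 = 4.6667
  S[X,Y] = ((2)·(-0.25) + (-3)·(-3.25) + (0)·(-0.25) + (1)·(3.75)) / 3 = 13/3 = 4.3333
  S[Y,Y] = ((-0.25)·(-0.25) + (-3.25)·(-3.25) + (-0.25)·(-0.25) + (3.75)·(3.75)) / 3 = 24.75/3 = 8.25

S is symmetric (S[j,i] = S[i,j]). Assembling:

S = [[4.6667, 4.3333],
 [4.3333, 8.25]]


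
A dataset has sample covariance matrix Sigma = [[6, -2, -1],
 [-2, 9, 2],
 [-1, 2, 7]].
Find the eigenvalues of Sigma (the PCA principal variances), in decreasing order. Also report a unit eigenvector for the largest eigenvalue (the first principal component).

Step 1 — characteristic polynomial p(λ) = det(λI - Sigma) = λ³ - tr·λ² + c_1·λ - det, where tr = trace, c_1 = sum of the principal 2×2 minors, det = det(Sigma):
  tr = 6 + 9 + 7 = 22,
  c_1 = (6·9 - (-2)²) + (6·7 - (-1)²) + (9·7 - (2)²) = 50 + 41 + 59 = 150,
  det = 6·(9·7 - (2)²) - (-2)·((-2)·7 - (2)·(-1)) + (-1)·((-2)·(2) - 9·(-1)) = 6·(59) - (-2)·(-12) + (-1)·(5) = 325.
  So p(λ) = λ³ - 22λ² + 150λ - 325.
Step 2 — look for an integer root (rational root theorem: any rational root is an integer divisor of 325). Testing λ = 5:
  p(5) = 125 - 550 + 750 - 325 = 0  ✓
  Dividing out (λ - 5): p(λ) = (λ - 5)(λ² - 17λ + 65).
Step 3 — remaining eigenvalues from the quadratic λ² - 17λ + 65 = 0:
  Δ = 17² - 4·65 = 289 - 260 = 29,  λ = (17 ± √29)/2 = (17 ± 5.3852)/2 ≈ 11.1926 or 5.8074.
  Sorted: λ_1 = 11.1926,  λ_2 = 5.8074,  λ_3 = 5  (check: sum = 22 = tr ✓).

Step 4 — unit eigenvector for λ_1 ≈ 11.1926: v spans the null space of (Sigma - λ_1 I), whose rows are
  r_1 = (-5.1926, -2, -1),  r_2 = (-2, -2.1926, 2),  r_3 = (-1, 2, -4.1926).
  v is orthogonal to every row, so take v ∝ r_1 × r_2 = ((-2)·(2) - (-1)·(-2.1926), (-1)·(-2) - (-5.1926)·(2), (-5.1926)·(-2.1926) - (-2)·(-2)) ≈ (-6.1926, 12.3852, 7.3852).
  Rescale (multiply by -1 so the first nonzero entry is positive): u = (6.1926, -12.3852, -7.3852).
  ||u|| = √((6.1926)² + (-12.3852)² + (-7.3852)²) = √(246.281) ≈ 15.6933,  v_1 = u/||u|| ≈ (0.3946, -0.7892, -0.4706) (||v_1|| = 1).

λ_1 = 11.1926,  λ_2 = 5.8074,  λ_3 = 5;  v_1 ≈ (0.3946, -0.7892, -0.4706)


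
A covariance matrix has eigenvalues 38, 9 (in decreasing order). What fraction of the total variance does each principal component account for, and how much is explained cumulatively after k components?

Step 1 — total variance = trace(Sigma) = Σ λ_i = 38 + 9 = 47.

Step 2 — fraction explained by component i = λ_i / Σ λ:
  PC1: 38/47 = 0.8085
  PC2: 9/47 = 0.1915

Step 3 — cumulative fraction after k components = (λ_1 + ... + λ_k) / Σ λ:
  k = 1: 38/47 = 0.8085
  k = 2: (38 + 9)/47 = 47/47 = 1

Summary (fraction, with percent):

explained: PC1 0.8085 (80.85%), PC2 0.1915 (19.15%);  cumulative: 0.8085, 1


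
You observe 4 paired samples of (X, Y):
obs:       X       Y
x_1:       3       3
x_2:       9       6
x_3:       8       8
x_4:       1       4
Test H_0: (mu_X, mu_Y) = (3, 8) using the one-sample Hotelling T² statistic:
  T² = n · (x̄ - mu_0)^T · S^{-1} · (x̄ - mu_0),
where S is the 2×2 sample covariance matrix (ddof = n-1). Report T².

Step 1 — sample mean vector:
  mean(X) = (3 + 9 + 8 + 1) / 4 = 21/4 = 5.25
  mean(Y) = (3 + 6 + 8 + 4) / 4 = 21/4 = 5.25
  x̄ = (5.25, 5.25),  deviation x̄ - mu_0 = (5.25, 5.25) - (3, 8) = (2.25, -2.75).

Step 2 — sample covariance matrix, S[i,j] = (1/(n-1)) · Σ_k (x_{k,i} - mean_i) · (x_{k,j} - mean_j), divisor n-1 = 3:
  S[X,X] = ((-2.25)·(-2.25) + (3.75)·(3.75) + (2.75)·(2.75) + (-4.25)·(-4.25)) / 3 = 44.75/3 = 14.9167
  S[X,Y] = ((-2.25)·(-2.25) + (3.75)·(0.75) + (2.75)·(2.75) + (-4.25)·(-1.25)) / 3 = 20.75/3 = 6.9167
  S[Y,Y] = ((-2.25)·(-2.25) + (0.75)·(0.75) + (2.75)·(2.75) + (-1.25)·(-1.25)) / 3 = 14.75/3 = 4.9167
  S = [[14.9167, 6.9167],
 [6.9167, 4.9167]].

Step 3 — invert S. det(S) = 14.9167·4.9167 - (6.9167)² = 25.5.
  S^{-1} = (1/det) · [[d, -b], [-b, a]] = [[0.1928, -0.2712],
 [-0.2712, 0.585]].

Step 4 — quadratic form (x̄ - mu_0)^T · S^{-1} · (x̄ - mu_0):
  S^{-1} · (x̄ - mu_0) = (1.1797, -2.219),
  (x̄ - mu_0)^T · [...] = (2.25)·(1.1797) + (-2.75)·(-2.219) = 8.7565.

Step 5 — scale by n: T² = 4 · 8.7565 = 35.0261.

T² ≈ 35.0261


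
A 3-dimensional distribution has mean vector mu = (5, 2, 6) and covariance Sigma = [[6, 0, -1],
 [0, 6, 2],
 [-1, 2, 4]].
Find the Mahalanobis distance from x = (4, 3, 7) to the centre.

Step 1 — centre the observation: (x - mu) = (-1, 1, 1).

Step 2 — invert Sigma (cofactor / det for 3×3, or solve directly):
  Sigma^{-1} = [[0.1754, -0.0175, 0.0526],
 [-0.0175, 0.2018, -0.1053],
 [0.0526, -0.1053, 0.3158]].

Step 3 — form the quadratic (x - mu)^T · Sigma^{-1} · (x - mu):
  Sigma^{-1} · (x - mu) = (-0.1404, 0.114, 0.1579).
  (x - mu)^T · [Sigma^{-1} · (x - mu)] = (-1)·(-0.1404) + (1)·(0.114) + (1)·(0.1579) = 0.4123.

Step 4 — take square root: d = √(0.4123) ≈ 0.6421.

d(x, mu) = √(0.4123) ≈ 0.6421


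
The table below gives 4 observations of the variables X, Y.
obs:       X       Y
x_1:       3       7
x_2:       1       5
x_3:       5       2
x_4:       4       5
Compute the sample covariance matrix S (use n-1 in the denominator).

Step 1 — column means:
  mean(X) = (3 + 1 + 5 + 4) / 4 = 13/4 = 3.25
  mean(Y) = (7 + 5 + 2 + 5) / 4 = 19/4 = 4.75

Step 2 — sample covariance S[i,j] = (1/(n-1)) · Σ_k (x_{k,i} - mean_i) · (x_{k,j} - mean_j), with n-1 = 3.
  S[X,X] = ((-0.25)·(-0.25) + (-2.25)·(-2.25) + (1.75)·(1.75) + (0.75)·(0.75)) / 3 = 8.75/3 = 2.9167
  S[X,Y] = ((-0.25)·(2.25) + (-2.25)·(0.25) + (1.75)·(-2.75) + (0.75)·(0.25)) / 3 = -5.75/3 = -1.9167
  S[Y,Y] = ((2.25)·(2.25) + (0.25)·(0.25) + (-2.75)·(-2.75) + (0.25)·(0.25)) / 3 = 12.75/3 = 4.25

S is symmetric (S[j,i] = S[i,j]). Assembling:

S = [[2.9167, -1.9167],
 [-1.9167, 4.25]]


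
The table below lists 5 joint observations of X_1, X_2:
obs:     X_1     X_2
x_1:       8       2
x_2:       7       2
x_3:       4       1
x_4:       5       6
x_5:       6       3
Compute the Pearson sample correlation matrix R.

Step 1 — column means:
  mean(X_1) = (8 + 7 + 4 + 5 + 6) / 5 = 30/5 = 6
  mean(X_2) = (2 + 2 + 1 + 6 + 3) / 5 = 14/5 = 2.8

Step 2 — sample variances and covariances s[i,j] = (1/(n-1)) · Σ_k (x_{k,i} - mean_i) · (x_{k,j} - mean_j), with n-1 = 4:
  s[X_1,X_1] = ((2)·(2) + (1)·(1) + (-2)·(-2) + (-1)·(-1) + (0)·(0)) / 4 = 10/4 = 2.5
  s[X_1,X_2] = ((2)·(-0.8) + (1)·(-0.8) + (-2)·(-1.8) + (-1)·(3.2) + (0)·(0.2)) / 4 = -2/4 = -0.5
  s[X_2,X_2] = ((-0.8)·(-0.8) + (-0.8)·(-0.8) + (-1.8)·(-1.8) + (3.2)·(3.2) + (0.2)·(0.2)) / 4 = 14.8/4 = 3.7
  Sample standard deviations s_i = √(s[i,i]):
  s(X_1) = √(2.5) = 1.5811
  s(X_2) = √(3.7) = 1.9235

Step 3 — r_{ij} = s_{ij} / (s_i · s_j):
  r[X_1,X_1] = 1 (diagonal).
  r[X_1,X_2] = -0.5 / (1.5811 · 1.9235) = -0.5 / 3.0414 = -0.1644
  r[X_2,X_2] = 1 (diagonal).

R is symmetric with unit diagonal. Assembling:

R = [[1, -0.1644],
 [-0.1644, 1]]


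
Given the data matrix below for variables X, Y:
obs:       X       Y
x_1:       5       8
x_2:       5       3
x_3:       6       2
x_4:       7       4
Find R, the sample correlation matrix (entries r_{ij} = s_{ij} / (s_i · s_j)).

Step 1 — column means:
  mean(X) = (5 + 5 + 6 + 7) / 4 = 23/4 = 5.75
  mean(Y) = (8 + 3 + 2 + 4) / 4 = 17/4 = 4.25

Step 2 — sample variances and covariances s[i,j] = (1/(n-1)) · Σ_k (x_{k,i} - mean_i) · (x_{k,j} - mean_j), with n-1 = 3:
  s[X,X] = ((-0.75)·(-0.75) + (-0.75)·(-0.75) + (0.25)·(0.25) + (1.25)·(1.25)) / 3 = 2.75/3 = 0.9167
  s[X,Y] = ((-0.75)·(3.75) + (-0.75)·(-1.25) + (0.25)·(-2.25) + (1.25)·(-0.25)) / 3 = -2.75/3 = -0.9167
  s[Y,Y] = ((3.75)·(3.75) + (-1.25)·(-1.25) + (-2.25)·(-2.25) + (-0.25)·(-0.25)) / 3 = 20.75/3 = 6.9167
  Sample standard deviations s_i = √(s[i,i]):
  s(X) = √(0.9167) = 0.9574
  s(Y) = √(6.9167) = 2.63

Step 3 — r_{ij} = s_{ij} / (s_i · s_j):
  r[X,X] = 1 (diagonal).
  r[X,Y] = -0.9167 / (0.9574 · 2.63) = -0.9167 / 2.518 = -0.364
  r[Y,Y] = 1 (diagonal).

R is symmetric with unit diagonal. Assembling:

R = [[1, -0.364],
 [-0.364, 1]]


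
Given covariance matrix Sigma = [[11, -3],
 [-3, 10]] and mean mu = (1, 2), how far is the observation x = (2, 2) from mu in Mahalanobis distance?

Step 1 — centre the observation: (x - mu) = (1, 0).

Step 2 — invert Sigma. det(Sigma) = 11·10 - (-3)² = 101.
  Sigma^{-1} = (1/det) · [[d, -b], [-b, a]] = [[0.099, 0.0297],
 [0.0297, 0.1089]].

Step 3 — form the quadratic (x - mu)^T · Sigma^{-1} · (x - mu):
  Sigma^{-1} · (x - mu) = (0.099, 0.0297).
  (x - mu)^T · [Sigma^{-1} · (x - mu)] = (1)·(0.099) + (0)·(0.0297) = 0.099.

Step 4 — take square root: d = √(0.099) ≈ 0.3147.

d(x, mu) = √(0.099) ≈ 0.3147


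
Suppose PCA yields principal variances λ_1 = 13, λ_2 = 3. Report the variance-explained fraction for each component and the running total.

Step 1 — total variance = trace(Sigma) = Σ λ_i = 13 + 3 = 16.

Step 2 — fraction explained by component i = λ_i / Σ λ:
  PC1: 13/16 = 0.8125
  PC2: 3/16 = 0.1875

Step 3 — cumulative fraction after k components = (λ_1 + ... + λ_k) / Σ λ:
  k = 1: 13/16 = 0.8125
  k = 2: (13 + 3)/16 = 16/16 = 1

Summary (fraction, with percent):

explained: PC1 0.8125 (81.25%), PC2 0.1875 (18.75%);  cumulative: 0.8125, 1


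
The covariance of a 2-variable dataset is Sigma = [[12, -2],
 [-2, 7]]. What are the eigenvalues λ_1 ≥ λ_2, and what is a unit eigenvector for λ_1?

Step 1 — characteristic polynomial of 2×2 Sigma:
  det(Sigma - λI) = λ² - trace · λ + det = 0.
  trace = 12 + 7 = 19, det = 12·7 - (-2)² = 80.
Step 2 — discriminant:
  Δ = trace² - 4·det = 361 - 320 = 41.
Step 3 — eigenvalues:
  λ = (trace ± √Δ)/2 = (19 ± 6.4031)/2,
  λ_1 = 12.7016,  λ_2 = 6.2984.

Step 4 — unit eigenvector for λ_1: solve (Sigma - λ_1 I)v = 0. First row:
  (12 - 12.7016)·v_x + (-2)·v_y = 0, i.e. (-0.7016)·v_x + (-2)·v_y = 0,
  so v ∝ (b, λ_1 - a) = (-2, 0.7016); multiply by -1 so the first entry is positive: u = (2, -0.7016).
  ||u|| = √((2)² + (-0.7016)²) = √(4.4922) ≈ 2.1195,
  v_1 = u/||u|| ≈ (0.9436, -0.331) (||v_1|| = 1).

λ_1 = 12.7016,  λ_2 = 6.2984;  v_1 ≈ (0.9436, -0.331)


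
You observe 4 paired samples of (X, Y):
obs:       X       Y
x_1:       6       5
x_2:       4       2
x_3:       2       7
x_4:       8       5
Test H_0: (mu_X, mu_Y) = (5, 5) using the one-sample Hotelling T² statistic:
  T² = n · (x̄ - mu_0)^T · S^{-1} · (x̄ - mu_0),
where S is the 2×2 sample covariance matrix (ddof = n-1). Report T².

Step 1 — sample mean vector:
  mean(X) = (6 + 4 + 2 + 8) / 4 = 20/4 = 5
  mean(Y) = (5 + 2 + 7 + 5) / 4 = 19/4 = 4.75
  x̄ = (5, 4.75),  deviation x̄ - mu_0 = (5, 4.75) - (5, 5) = (0, -0.25).

Step 2 — sample covariance matrix, S[i,j] = (1/(n-1)) · Σ_k (x_{k,i} - mean_i) · (x_{k,j} - mean_j), divisor n-1 = 3:
  S[X,X] = ((1)·(1) + (-1)·(-1) + (-3)·(-3) + (3)·(3)) / 3 = 20/3 = 6.6667
  S[X,Y] = ((1)·(0.25) + (-1)·(-2.75) + (-3)·(2.25) + (3)·(0.25)) / 3 = -3/3 = -1
  S[Y,Y] = ((0.25)·(0.25) + (-2.75)·(-2.75) + (2.25)·(2.25) + (0.25)·(0.25)) / 3 = 12.75/3 = 4.25
  S = [[6.6667, -1],
 [-1, 4.25]].

Step 3 — invert S. det(S) = 6.6667·4.25 - (-1)² = 27.3333.
  S^{-1} = (1/det) · [[d, -b], [-b, a]] = [[0.1555, 0.0366],
 [0.0366, 0.2439]].

Step 4 — quadratic form (x̄ - mu_0)^T · S^{-1} · (x̄ - mu_0):
  S^{-1} · (x̄ - mu_0) = (-0.0091, -0.061),
  (x̄ - mu_0)^T · [...] = (0)·(-0.0091) + (-0.25)·(-0.061) = 0.0152.

Step 5 — scale by n: T² = 4 · 0.0152 = 0.061.

T² ≈ 0.061


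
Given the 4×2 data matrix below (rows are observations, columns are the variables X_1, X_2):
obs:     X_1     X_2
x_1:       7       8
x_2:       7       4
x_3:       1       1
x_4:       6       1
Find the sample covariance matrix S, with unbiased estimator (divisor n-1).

Step 1 — column means:
  mean(X_1) = (7 + 7 + 1 + 6) / 4 = 21/4 = 5.25
  mean(X_2) = (8 + 4 + 1 + 1) / 4 = 14/4 = 3.5

Step 2 — sample covariance S[i,j] = (1/(n-1)) · Σ_k (x_{k,i} - mean_i) · (x_{k,j} - mean_j), with n-1 = 3.
  S[X_1,X_1] = ((1.75)·(1.75) + (1.75)·(1.75) + (-4.25)·(-4.25) + (0.75)·(0.75)) / 3 = 24.75/3 = 8.25
  S[X_1,X_2] = ((1.75)·(4.5) + (1.75)·(0.5) + (-4.25)·(-2.5) + (0.75)·(-2.5)) / 3 = 17.5/3 = 5.8333
  S[X_2,X_2] = ((4.5)·(4.5) + (0.5)·(0.5) + (-2.5)·(-2.5) + (-2.5)·(-2.5)) / 3 = 33/3 = 11

S is symmetric (S[j,i] = S[i,j]). Assembling:

S = [[8.25, 5.8333],
 [5.8333, 11]]


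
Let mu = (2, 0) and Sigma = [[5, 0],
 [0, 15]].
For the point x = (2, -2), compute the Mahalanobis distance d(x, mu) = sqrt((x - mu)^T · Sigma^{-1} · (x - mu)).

Step 1 — centre the observation: (x - mu) = (0, -2).

Step 2 — invert Sigma. det(Sigma) = 5·15 - (0)² = 75.
  Sigma^{-1} = (1/det) · [[d, -b], [-b, a]] = [[0.2, 0],
 [0, 0.0667]].

Step 3 — form the quadratic (x - mu)^T · Sigma^{-1} · (x - mu):
  Sigma^{-1} · (x - mu) = (0, -0.1333).
  (x - mu)^T · [Sigma^{-1} · (x - mu)] = (0)·(0) + (-2)·(-0.1333) = 0.2667.

Step 4 — take square root: d = √(0.2667) ≈ 0.5164.

d(x, mu) = √(0.2667) ≈ 0.5164


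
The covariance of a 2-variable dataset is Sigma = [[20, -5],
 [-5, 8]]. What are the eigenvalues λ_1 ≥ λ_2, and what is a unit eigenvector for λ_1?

Step 1 — characteristic polynomial of 2×2 Sigma:
  det(Sigma - λI) = λ² - trace · λ + det = 0.
  trace = 20 + 8 = 28, det = 20·8 - (-5)² = 135.
Step 2 — discriminant:
  Δ = trace² - 4·det = 784 - 540 = 244.
Step 3 — eigenvalues:
  λ = (trace ± √Δ)/2 = (28 ± 15.6205)/2,
  λ_1 = 21.8102,  λ_2 = 6.1898.

Step 4 — unit eigenvector for λ_1: solve (Sigma - λ_1 I)v = 0. First row:
  (20 - 21.8102)·v_x + (-5)·v_y = 0, i.e. (-1.8102)·v_x + (-5)·v_y = 0,
  so v ∝ (b, λ_1 - a) = (-5, 1.8102); multiply by -1 so the first entry is positive: u = (5, -1.8102).
  ||u|| = √((5)² + (-1.8102)²) = √(28.277) ≈ 5.3176,
  v_1 = u/||u|| ≈ (0.9403, -0.3404) (||v_1|| = 1).

λ_1 = 21.8102,  λ_2 = 6.1898;  v_1 ≈ (0.9403, -0.3404)


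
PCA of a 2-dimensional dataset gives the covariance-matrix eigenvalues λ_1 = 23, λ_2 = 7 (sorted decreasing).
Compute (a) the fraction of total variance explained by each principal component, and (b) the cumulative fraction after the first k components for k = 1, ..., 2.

Step 1 — total variance = trace(Sigma) = Σ λ_i = 23 + 7 = 30.

Step 2 — fraction explained by component i = λ_i / Σ λ:
  PC1: 23/30 = 0.7667
  PC2: 7/30 = 0.2333

Step 3 — cumulative fraction after k components = (λ_1 + ... + λ_k) / Σ λ:
  k = 1: 23/30 = 0.7667
  k = 2: (23 + 7)/30 = 30/30 = 1

Summary (fraction, with percent):

explained: PC1 0.7667 (76.67%), PC2 0.2333 (23.33%);  cumulative: 0.7667, 1


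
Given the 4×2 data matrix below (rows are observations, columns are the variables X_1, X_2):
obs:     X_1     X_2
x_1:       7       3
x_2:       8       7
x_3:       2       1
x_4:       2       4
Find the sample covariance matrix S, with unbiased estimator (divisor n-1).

Step 1 — column means:
  mean(X_1) = (7 + 8 + 2 + 2) / 4 = 19/4 = 4.75
  mean(X_2) = (3 + 7 + 1 + 4) / 4 = 15/4 = 3.75

Step 2 — sample covariance S[i,j] = (1/(n-1)) · Σ_k (x_{k,i} - mean_i) · (x_{k,j} - mean_j), with n-1 = 3.
  S[X_1,X_1] = ((2.25)·(2.25) + (3.25)·(3.25) + (-2.75)·(-2.75) + (-2.75)·(-2.75)) / 3 = 30.75/3 = 10.25
  S[X_1,X_2] = ((2.25)·(-0.75) + (3.25)·(3.25) + (-2.75)·(-2.75) + (-2.75)·(0.25)) / 3 = 15.75/3 = 5.25
  S[X_2,X_2] = ((-0.75)·(-0.75) + (3.25)·(3.25) + (-2.75)·(-2.75) + (0.25)·(0.25)) / 3 = 18.75/3 = 6.25

S is symmetric (S[j,i] = S[i,j]). Assembling:

S = [[10.25, 5.25],
 [5.25, 6.25]]


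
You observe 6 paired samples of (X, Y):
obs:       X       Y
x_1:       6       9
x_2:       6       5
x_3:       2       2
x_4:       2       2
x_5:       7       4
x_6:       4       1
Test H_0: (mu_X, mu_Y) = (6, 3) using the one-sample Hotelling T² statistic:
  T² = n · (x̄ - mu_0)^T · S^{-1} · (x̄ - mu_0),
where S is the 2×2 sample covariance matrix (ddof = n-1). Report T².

Step 1 — sample mean vector:
  mean(X) = (6 + 6 + 2 + 2 + 7 + 4) / 6 = 27/6 = 4.5
  mean(Y) = (9 + 5 + 2 + 2 + 4 + 1) / 6 = 23/6 = 3.8333
  x̄ = (4.5, 3.8333),  deviation x̄ - mu_0 = (4.5, 3.8333) - (6, 3) = (-1.5, 0.8333).

Step 2 — sample covariance matrix, S[i,j] = (1/(n-1)) · Σ_k (x_{k,i} - mean_i) · (x_{k,j} - mean_j), divisor n-1 = 5:
  S[X,X] = ((1.5)·(1.5) + (1.5)·(1.5) + (-2.5)·(-2.5) + (-2.5)·(-2.5) + (2.5)·(2.5) + (-0.5)·(-0.5)) / 5 = 23.5/5 = 4.7
  S[X,Y] = ((1.5)·(5.1667) + (1.5)·(1.1667) + (-2.5)·(-1.8333) + (-2.5)·(-1.8333) + (2.5)·(0.1667) + (-0.5)·(-2.8333)) / 5 = 20.5/5 = 4.1
  S[Y,Y] = ((5.1667)·(5.1667) + (1.1667)·(1.1667) + (-1.8333)·(-1.8333) + (-1.8333)·(-1.8333) + (0.1667)·(0.1667) + (-2.8333)·(-2.8333)) / 5 = 42.8333/5 = 8.5667
  S = [[4.7, 4.1],
 [4.1, 8.5667]].

Step 3 — invert S. det(S) = 4.7·8.5667 - (4.1)² = 23.4533.
  S^{-1} = (1/det) · [[d, -b], [-b, a]] = [[0.3653, -0.1748],
 [-0.1748, 0.2004]].

Step 4 — quadratic form (x̄ - mu_0)^T · S^{-1} · (x̄ - mu_0):
  S^{-1} · (x̄ - mu_0) = (-0.6936, 0.4292),
  (x̄ - mu_0)^T · [...] = (-1.5)·(-0.6936) + (0.8333)·(0.4292) = 1.398.

Step 5 — scale by n: T² = 6 · 1.398 = 8.3883.

T² ≈ 8.3883


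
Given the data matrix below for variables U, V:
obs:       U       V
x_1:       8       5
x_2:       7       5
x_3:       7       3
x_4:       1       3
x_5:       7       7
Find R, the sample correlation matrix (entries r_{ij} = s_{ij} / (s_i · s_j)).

Step 1 — column means:
  mean(U) = (8 + 7 + 7 + 1 + 7) / 5 = 30/5 = 6
  mean(V) = (5 + 5 + 3 + 3 + 7) / 5 = 23/5 = 4.6

Step 2 — sample variances and covariances s[i,j] = (1/(n-1)) · Σ_k (x_{k,i} - mean_i) · (x_{k,j} - mean_j), with n-1 = 4:
  s[U,U] = ((2)·(2) + (1)·(1) + (1)·(1) + (-5)·(-5) + (1)·(1)) / 4 = 32/4 = 8
  s[U,V] = ((2)·(0.4) + (1)·(0.4) + (1)·(-1.6) + (-5)·(-1.6) + (1)·(2.4)) / 4 = 10/4 = 2.5
  s[V,V] = ((0.4)·(0.4) + (0.4)·(0.4) + (-1.6)·(-1.6) + (-1.6)·(-1.6) + (2.4)·(2.4)) / 4 = 11.2/4 = 2.8
  Sample standard deviations s_i = √(s[i,i]):
  s(U) = √(8) = 2.8284
  s(V) = √(2.8) = 1.6733

Step 3 — r_{ij} = s_{ij} / (s_i · s_j):
  r[U,U] = 1 (diagonal).
  r[U,V] = 2.5 / (2.8284 · 1.6733) = 2.5 / 4.7329 = 0.5282
  r[V,V] = 1 (diagonal).

R is symmetric with unit diagonal. Assembling:

R = [[1, 0.5282],
 [0.5282, 1]]


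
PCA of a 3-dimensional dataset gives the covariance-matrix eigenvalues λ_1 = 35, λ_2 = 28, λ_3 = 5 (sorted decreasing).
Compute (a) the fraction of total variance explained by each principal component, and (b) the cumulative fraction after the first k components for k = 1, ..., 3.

Step 1 — total variance = trace(Sigma) = Σ λ_i = 35 + 28 + 5 = 68.

Step 2 — fraction explained by component i = λ_i / Σ λ:
  PC1: 35/68 = 0.5147
  PC2: 28/68 = 0.4118
  PC3: 5/68 = 0.0735

Step 3 — cumulative fraction after k components = (λ_1 + ... + λ_k) / Σ λ:
  k = 1: 35/68 = 0.5147
  k = 2: (35 + 28)/68 = 63/68 = 0.9265
  k = 3: (35 + 28 + 5)/68 = 68/68 = 1

Summary (fraction, with percent):

explained: PC1 0.5147 (51.47%), PC2 0.4118 (41.18%), PC3 0.0735 (7.35%);  cumulative: 0.5147, 0.9265, 1


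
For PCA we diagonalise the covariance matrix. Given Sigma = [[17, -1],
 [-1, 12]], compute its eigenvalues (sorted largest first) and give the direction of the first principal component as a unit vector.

Step 1 — characteristic polynomial of 2×2 Sigma:
  det(Sigma - λI) = λ² - trace · λ + det = 0.
  trace = 17 + 12 = 29, det = 17·12 - (-1)² = 203.
Step 2 — discriminant:
  Δ = trace² - 4·det = 841 - 812 = 29.
Step 3 — eigenvalues:
  λ = (trace ± √Δ)/2 = (29 ± 5.3852)/2,
  λ_1 = 17.1926,  λ_2 = 11.8074.

Step 4 — unit eigenvector for λ_1: solve (Sigma - λ_1 I)v = 0. First row:
  (17 - 17.1926)·v_x + (-1)·v_y = 0, i.e. (-0.1926)·v_x + (-1)·v_y = 0,
  so v ∝ (b, λ_1 - a) = (-1, 0.1926); multiply by -1 so the first entry is positive: u = (1, -0.1926).
  ||u|| = √((1)² + (-0.1926)²) = √(1.0371) ≈ 1.0184,
  v_1 = u/||u|| ≈ (0.982, -0.1891) (||v_1|| = 1).

λ_1 = 17.1926,  λ_2 = 11.8074;  v_1 ≈ (0.982, -0.1891)


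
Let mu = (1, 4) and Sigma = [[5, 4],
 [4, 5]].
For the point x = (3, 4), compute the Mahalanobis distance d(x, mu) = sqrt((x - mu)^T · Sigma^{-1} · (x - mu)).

Step 1 — centre the observation: (x - mu) = (2, 0).

Step 2 — invert Sigma. det(Sigma) = 5·5 - (4)² = 9.
  Sigma^{-1} = (1/det) · [[d, -b], [-b, a]] = [[0.5556, -0.4444],
 [-0.4444, 0.5556]].

Step 3 — form the quadratic (x - mu)^T · Sigma^{-1} · (x - mu):
  Sigma^{-1} · (x - mu) = (1.1111, -0.8889).
  (x - mu)^T · [Sigma^{-1} · (x - mu)] = (2)·(1.1111) + (0)·(-0.8889) = 2.2222.

Step 4 — take square root: d = √(2.2222) ≈ 1.4907.

d(x, mu) = √(2.2222) ≈ 1.4907
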